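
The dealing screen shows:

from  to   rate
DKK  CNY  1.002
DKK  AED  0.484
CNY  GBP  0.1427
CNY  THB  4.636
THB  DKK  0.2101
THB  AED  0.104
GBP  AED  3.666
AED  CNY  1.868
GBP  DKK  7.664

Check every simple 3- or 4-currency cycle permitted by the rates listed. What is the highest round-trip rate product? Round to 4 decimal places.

1.0958

GBP→DKK→CNY→GBP: 7.664 × 1.002 × 0.1427 = 1.09584
AED→CNY→GBP→DKK→AED: 1.868 × 0.1427 × 7.664 × 0.484 = 0.98878
AED→CNY→GBP→AED: 1.868 × 0.1427 × 3.666 = 0.97722
CNY→THB→DKK→CNY: 4.636 × 0.2101 × 1.002 = 0.97597
AED→CNY→THB→AED: 1.868 × 4.636 × 0.104 = 0.90064
AED→CNY→THB→DKK→AED: 1.868 × 4.636 × 0.2101 × 0.484 = 0.88063
Maximum is GBP→DKK→CNY→GBP at 1.0958; arbitrage exists.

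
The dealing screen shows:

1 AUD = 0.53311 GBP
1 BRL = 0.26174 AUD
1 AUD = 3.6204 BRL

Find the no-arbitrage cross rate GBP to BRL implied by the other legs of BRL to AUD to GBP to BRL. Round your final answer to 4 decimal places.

7.1666

Known legs of the cycle: 0.26174 × 0.53311 = 0.1395362114
For no arbitrage the full-cycle product must be 1, so the missing rate is 1 / 0.1395362114 ≈ 7.166598.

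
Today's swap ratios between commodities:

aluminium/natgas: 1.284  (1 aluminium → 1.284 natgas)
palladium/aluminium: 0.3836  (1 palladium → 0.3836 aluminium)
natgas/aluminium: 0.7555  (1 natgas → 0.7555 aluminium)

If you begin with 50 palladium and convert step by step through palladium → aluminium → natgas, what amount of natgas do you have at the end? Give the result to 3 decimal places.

24.627

50 palladium × 0.3836 = 19.18 aluminium
19.18 aluminium × 1.284 = 24.62712 natgas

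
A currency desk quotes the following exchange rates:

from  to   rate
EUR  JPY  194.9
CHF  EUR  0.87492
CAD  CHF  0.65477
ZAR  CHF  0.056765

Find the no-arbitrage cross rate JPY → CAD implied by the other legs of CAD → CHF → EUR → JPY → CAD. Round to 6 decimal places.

Known legs of the cycle: 0.65477 × 0.87492 × 194.9 = 111.65262970116
For no arbitrage the full-cycle product must be 1, so the missing rate is 1 / 111.65262970116 ≈ 0.00895635.

0.008956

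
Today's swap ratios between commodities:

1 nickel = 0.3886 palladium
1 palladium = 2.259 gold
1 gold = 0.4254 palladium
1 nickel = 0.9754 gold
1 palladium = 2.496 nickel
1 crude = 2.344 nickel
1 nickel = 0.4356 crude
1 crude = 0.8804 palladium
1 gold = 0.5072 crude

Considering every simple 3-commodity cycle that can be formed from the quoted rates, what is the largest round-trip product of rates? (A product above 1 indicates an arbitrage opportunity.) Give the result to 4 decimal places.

nickel→gold→crude→nickel: 0.9754 × 0.5072 × 2.344 = 1.15963
palladium→nickel→gold→palladium: 2.496 × 0.9754 × 0.4254 = 1.03568
palladium→gold→crude→palladium: 2.259 × 0.5072 × 0.8804 = 1.00873
palladium→nickel→crude→palladium: 2.496 × 0.4356 × 0.8804 = 0.95722
Maximum is nickel→gold→crude→nickel at 1.1596; arbitrage exists.

1.1596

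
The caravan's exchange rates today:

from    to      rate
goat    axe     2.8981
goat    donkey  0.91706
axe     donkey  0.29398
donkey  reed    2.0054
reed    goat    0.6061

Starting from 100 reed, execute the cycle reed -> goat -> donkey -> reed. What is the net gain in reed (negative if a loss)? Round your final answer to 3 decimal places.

11.466

100 reed × 0.6061 = 60.61 goat
60.61 goat × 0.91706 = 55.5830066 donkey
55.5830066 donkey × 2.0054 = 111.46616143564 reed
Net change: 111.46616143564 − 100 = 11.46616143564 reed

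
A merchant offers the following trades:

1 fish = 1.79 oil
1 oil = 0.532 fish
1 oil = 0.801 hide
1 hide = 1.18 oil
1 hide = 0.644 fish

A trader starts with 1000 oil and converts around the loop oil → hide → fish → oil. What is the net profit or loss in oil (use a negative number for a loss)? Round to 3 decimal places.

1000 oil × 0.801 = 801 hide
801 hide × 0.644 = 515.844 fish
515.844 fish × 1.79 = 923.36076 oil
Net change: 923.36076 − 1000 = -76.63924 oil

-76.639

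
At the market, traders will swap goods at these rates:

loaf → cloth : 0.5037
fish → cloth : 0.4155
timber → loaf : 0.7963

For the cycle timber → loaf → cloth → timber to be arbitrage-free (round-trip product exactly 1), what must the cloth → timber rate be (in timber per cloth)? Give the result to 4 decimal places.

2.4932

Known legs of the cycle: 0.7963 × 0.5037 = 0.40109631
For no arbitrage the full-cycle product must be 1, so the missing rate is 1 / 0.40109631 ≈ 2.493167.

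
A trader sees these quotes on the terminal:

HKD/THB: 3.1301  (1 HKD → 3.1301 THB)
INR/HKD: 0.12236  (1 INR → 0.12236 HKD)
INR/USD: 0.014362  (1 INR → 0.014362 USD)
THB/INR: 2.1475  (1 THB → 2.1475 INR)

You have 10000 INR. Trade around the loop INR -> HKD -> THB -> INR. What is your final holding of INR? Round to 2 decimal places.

10000 INR × 0.12236 = 1223.6 HKD
1223.6 HKD × 3.1301 = 3829.99036 THB
3829.99036 THB × 2.1475 = 8224.9042981 INR

8224.90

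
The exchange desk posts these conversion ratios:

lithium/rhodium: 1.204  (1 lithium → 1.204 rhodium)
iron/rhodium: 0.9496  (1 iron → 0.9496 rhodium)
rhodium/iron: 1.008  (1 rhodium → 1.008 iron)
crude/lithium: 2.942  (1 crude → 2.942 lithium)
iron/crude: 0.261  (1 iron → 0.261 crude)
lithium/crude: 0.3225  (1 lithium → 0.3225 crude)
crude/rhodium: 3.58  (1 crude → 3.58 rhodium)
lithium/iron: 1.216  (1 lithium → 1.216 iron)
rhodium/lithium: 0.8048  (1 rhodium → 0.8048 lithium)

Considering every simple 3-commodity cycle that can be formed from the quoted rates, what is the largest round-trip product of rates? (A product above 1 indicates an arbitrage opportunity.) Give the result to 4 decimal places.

crude→rhodium→iron→crude: 3.58 × 1.008 × 0.261 = 0.94186
crude→lithium→iron→crude: 2.942 × 1.216 × 0.261 = 0.93372
iron→rhodium→lithium→iron: 0.9496 × 0.8048 × 1.216 = 0.92931
crude→rhodium→lithium→crude: 3.58 × 0.8048 × 0.3225 = 0.92918
Maximum is crude→rhodium→iron→crude at 0.9419; no arbitrage — every cycle loses value.

0.9419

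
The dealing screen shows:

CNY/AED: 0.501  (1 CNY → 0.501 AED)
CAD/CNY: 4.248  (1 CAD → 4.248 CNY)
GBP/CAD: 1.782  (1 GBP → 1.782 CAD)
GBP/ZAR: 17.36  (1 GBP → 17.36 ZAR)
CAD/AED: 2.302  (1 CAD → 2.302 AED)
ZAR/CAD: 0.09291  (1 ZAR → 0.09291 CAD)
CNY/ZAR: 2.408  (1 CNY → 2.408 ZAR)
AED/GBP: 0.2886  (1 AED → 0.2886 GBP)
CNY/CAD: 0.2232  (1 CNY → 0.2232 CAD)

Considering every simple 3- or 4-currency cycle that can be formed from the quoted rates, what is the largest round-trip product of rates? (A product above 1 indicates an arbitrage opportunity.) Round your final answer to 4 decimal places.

GBP→CAD→AED→GBP: 1.782 × 2.302 × 0.2886 = 1.18388
GBP→CAD→CNY→AED→GBP: 1.782 × 4.248 × 0.501 × 0.2886 = 1.09453
GBP→ZAR→CAD→AED→GBP: 17.36 × 0.09291 × 2.302 × 0.2886 = 1.07155
ZAR→CAD→CNY→ZAR: 0.09291 × 4.248 × 2.408 = 0.95039
Maximum is GBP→CAD→AED→GBP at 1.1839; arbitrage exists.

1.1839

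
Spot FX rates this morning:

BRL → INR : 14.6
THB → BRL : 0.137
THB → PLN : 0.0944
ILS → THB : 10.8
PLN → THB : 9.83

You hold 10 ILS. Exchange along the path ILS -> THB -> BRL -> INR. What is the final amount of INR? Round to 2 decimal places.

10 ILS × 10.8 = 108 THB
108 THB × 0.137 = 14.796 BRL
14.796 BRL × 14.6 = 216.0216 INR

216.02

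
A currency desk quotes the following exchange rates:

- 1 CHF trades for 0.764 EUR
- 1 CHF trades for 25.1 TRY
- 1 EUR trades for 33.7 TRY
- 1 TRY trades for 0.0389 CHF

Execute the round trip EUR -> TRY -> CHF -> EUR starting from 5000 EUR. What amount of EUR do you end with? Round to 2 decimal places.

5007.75

5000 EUR × 33.7 = 168500 TRY
168500 TRY × 0.0389 = 6554.65 CHF
6554.65 CHF × 0.764 = 5007.7526 EUR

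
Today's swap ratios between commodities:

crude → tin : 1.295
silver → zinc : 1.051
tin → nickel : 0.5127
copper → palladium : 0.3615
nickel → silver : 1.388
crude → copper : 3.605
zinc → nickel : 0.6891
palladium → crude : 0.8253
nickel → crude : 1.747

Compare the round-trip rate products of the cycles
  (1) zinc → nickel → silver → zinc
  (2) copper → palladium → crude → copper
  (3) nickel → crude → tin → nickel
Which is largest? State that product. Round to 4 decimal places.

(1) 0.6891 × 1.388 × 1.051 = 1.00525
(2) 0.3615 × 0.8253 × 3.605 = 1.07554
(3) 1.747 × 1.295 × 0.5127 = 1.15991
Highest is cycle (3) at 1.1599 (>1, arbitrage).

1.1599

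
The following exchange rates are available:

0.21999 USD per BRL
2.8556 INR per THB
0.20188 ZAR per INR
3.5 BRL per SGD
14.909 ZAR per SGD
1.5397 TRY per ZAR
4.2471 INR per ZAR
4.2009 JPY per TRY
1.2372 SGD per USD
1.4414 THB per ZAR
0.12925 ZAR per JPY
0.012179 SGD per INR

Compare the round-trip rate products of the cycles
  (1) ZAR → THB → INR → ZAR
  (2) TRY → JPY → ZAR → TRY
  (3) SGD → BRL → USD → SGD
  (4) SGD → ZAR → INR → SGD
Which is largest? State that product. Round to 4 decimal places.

0.9526

(1) 1.4414 × 2.8556 × 0.20188 = 0.83095
(2) 4.2009 × 0.12925 × 1.5397 = 0.83601
(3) 3.5 × 0.21999 × 1.2372 = 0.95260
(4) 14.909 × 4.2471 × 0.012179 = 0.77117
Highest is cycle (3) at 0.9526 (≤1, no arbitrage).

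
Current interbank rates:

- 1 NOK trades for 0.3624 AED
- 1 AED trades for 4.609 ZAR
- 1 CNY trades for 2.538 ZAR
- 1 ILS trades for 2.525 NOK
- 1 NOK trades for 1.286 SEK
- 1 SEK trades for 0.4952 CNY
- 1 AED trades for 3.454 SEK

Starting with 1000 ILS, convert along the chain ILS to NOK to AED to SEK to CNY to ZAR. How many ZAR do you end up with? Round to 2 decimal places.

3972.32

1000 ILS × 2.525 = 2525 NOK
2525 NOK × 0.3624 = 915.06 AED
915.06 AED × 3.454 = 3160.61724 SEK
3160.61724 SEK × 0.4952 = 1565.137657248 CNY
1565.137657248 CNY × 2.538 = 3972.319374095424 ZAR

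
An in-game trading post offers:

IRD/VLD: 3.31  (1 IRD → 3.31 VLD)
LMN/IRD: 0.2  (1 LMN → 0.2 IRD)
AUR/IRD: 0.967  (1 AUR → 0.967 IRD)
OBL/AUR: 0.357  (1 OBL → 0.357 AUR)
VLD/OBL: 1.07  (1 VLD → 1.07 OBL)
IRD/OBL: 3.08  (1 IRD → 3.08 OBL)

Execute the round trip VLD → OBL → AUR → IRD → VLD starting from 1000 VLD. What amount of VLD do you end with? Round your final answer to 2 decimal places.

1000 VLD × 1.07 = 1070 OBL
1070 OBL × 0.357 = 381.99 AUR
381.99 AUR × 0.967 = 369.38433 IRD
369.38433 IRD × 3.31 = 1222.6621323 VLD

1222.66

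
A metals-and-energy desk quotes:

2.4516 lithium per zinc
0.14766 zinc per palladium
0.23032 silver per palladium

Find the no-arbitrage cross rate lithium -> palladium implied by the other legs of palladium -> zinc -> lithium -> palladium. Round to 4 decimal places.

2.7624

Known legs of the cycle: 0.14766 × 2.4516 = 0.362003256
For no arbitrage the full-cycle product must be 1, so the missing rate is 1 / 0.362003256 ≈ 2.762406.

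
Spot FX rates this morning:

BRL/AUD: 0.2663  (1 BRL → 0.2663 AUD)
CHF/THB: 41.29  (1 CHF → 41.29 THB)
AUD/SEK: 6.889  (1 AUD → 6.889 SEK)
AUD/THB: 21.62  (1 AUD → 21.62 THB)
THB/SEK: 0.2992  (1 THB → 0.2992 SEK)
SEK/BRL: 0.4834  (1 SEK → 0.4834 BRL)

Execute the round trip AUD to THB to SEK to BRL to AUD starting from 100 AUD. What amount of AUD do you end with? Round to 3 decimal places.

100 AUD × 21.62 = 2162 THB
2162 THB × 0.2992 = 646.8704 SEK
646.8704 SEK × 0.4834 = 312.69715136 BRL
312.69715136 BRL × 0.2663 = 83.271251407168 AUD

83.271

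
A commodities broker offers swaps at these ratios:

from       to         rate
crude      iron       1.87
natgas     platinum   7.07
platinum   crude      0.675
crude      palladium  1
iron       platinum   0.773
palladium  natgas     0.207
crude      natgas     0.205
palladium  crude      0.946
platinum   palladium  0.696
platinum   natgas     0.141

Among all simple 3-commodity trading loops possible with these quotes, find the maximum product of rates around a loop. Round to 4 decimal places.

natgas→platinum→palladium→natgas: 7.07 × 0.696 × 0.207 = 1.01859
natgas→platinum→crude→natgas: 7.07 × 0.675 × 0.205 = 0.97831
iron→platinum→crude→iron: 0.773 × 0.675 × 1.87 = 0.97572
Maximum is natgas→platinum→palladium→natgas at 1.0186; arbitrage exists.

1.0186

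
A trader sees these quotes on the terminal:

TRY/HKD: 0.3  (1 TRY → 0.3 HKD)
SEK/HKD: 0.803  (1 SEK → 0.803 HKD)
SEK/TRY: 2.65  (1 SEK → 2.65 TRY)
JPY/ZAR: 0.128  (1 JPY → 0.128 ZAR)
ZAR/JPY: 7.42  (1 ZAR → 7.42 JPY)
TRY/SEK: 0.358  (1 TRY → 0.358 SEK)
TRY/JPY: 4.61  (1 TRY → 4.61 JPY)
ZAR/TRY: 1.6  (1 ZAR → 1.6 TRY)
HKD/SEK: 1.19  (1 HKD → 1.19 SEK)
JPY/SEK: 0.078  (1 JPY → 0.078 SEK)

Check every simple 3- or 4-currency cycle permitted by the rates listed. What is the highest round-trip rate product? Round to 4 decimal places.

0.9529

JPY→SEK→TRY→JPY: 0.078 × 2.65 × 4.61 = 0.95289
SEK→TRY→HKD→SEK: 2.65 × 0.3 × 1.19 = 0.94605
JPY→ZAR→TRY→JPY: 0.128 × 1.6 × 4.61 = 0.94413
Maximum is JPY→SEK→TRY→JPY at 0.9529; no arbitrage — every cycle loses value.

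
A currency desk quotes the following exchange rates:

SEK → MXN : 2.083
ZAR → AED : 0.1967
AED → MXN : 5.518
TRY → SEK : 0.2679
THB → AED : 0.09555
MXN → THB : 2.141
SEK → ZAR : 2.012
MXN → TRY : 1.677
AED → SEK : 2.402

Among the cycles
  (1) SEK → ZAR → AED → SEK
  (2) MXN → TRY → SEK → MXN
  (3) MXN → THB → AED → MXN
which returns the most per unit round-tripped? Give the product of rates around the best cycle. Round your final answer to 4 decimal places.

1.1288

(1) 2.012 × 0.1967 × 2.402 = 0.95062
(2) 1.677 × 0.2679 × 2.083 = 0.93583
(3) 2.141 × 0.09555 × 5.518 = 1.12883
Highest is cycle (3) at 1.1288 (>1, arbitrage).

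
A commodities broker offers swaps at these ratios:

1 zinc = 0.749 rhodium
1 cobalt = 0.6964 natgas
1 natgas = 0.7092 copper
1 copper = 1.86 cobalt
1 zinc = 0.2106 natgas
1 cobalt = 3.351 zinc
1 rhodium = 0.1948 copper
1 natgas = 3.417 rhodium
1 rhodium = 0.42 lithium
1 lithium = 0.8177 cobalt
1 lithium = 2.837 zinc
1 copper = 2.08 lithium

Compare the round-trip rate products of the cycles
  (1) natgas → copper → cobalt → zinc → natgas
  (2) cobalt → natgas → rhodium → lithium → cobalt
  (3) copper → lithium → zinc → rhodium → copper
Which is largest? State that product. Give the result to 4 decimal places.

(1) 0.7092 × 1.86 × 3.351 × 0.2106 = 0.93092
(2) 0.6964 × 3.417 × 0.42 × 0.8177 = 0.81724
(3) 2.08 × 2.837 × 0.749 × 0.1948 = 0.86098
Highest is cycle (1) at 0.9309 (≤1, no arbitrage).

0.9309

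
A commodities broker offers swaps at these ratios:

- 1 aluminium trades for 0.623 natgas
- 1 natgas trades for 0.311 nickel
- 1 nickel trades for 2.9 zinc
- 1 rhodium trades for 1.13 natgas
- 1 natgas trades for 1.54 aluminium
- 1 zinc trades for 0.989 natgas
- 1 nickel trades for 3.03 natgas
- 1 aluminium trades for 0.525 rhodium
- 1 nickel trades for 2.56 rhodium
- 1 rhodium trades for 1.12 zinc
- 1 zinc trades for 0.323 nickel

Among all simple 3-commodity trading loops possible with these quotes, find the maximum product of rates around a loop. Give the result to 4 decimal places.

rhodium→zinc→nickel→rhodium: 1.12 × 0.323 × 2.56 = 0.92611
rhodium→natgas→aluminium→rhodium: 1.13 × 1.54 × 0.525 = 0.91361
rhodium→natgas→nickel→rhodium: 1.13 × 0.311 × 2.56 = 0.89966
natgas→nickel→zinc→natgas: 0.311 × 2.9 × 0.989 = 0.89198
Maximum is rhodium→zinc→nickel→rhodium at 0.9261; no arbitrage — every cycle loses value.

0.9261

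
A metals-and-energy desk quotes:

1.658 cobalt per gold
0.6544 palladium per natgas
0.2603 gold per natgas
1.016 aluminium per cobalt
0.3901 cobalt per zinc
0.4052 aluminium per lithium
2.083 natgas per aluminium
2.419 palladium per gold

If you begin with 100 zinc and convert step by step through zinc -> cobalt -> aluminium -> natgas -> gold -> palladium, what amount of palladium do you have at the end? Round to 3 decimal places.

100 zinc × 0.3901 = 39.01 cobalt
39.01 cobalt × 1.016 = 39.63416 aluminium
39.63416 aluminium × 2.083 = 82.55795528 natgas
82.55795528 natgas × 0.2603 = 21.489835759384 gold
21.489835759384 gold × 2.419 = 51.983912701949896 palladium

51.984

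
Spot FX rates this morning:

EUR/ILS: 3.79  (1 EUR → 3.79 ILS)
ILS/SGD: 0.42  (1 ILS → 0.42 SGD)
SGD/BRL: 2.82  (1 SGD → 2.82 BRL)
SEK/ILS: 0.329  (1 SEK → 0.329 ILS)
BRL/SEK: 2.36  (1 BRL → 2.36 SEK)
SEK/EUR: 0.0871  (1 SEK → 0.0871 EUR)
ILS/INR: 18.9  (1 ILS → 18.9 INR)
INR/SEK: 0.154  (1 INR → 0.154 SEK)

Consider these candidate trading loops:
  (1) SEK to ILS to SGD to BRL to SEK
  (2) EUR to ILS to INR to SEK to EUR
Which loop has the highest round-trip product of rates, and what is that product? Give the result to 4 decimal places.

0.9608

(1) 0.329 × 0.42 × 2.82 × 2.36 = 0.91962
(2) 3.79 × 18.9 × 0.154 × 0.0871 = 0.96082
Highest is cycle (2) at 0.9608 (≤1, no arbitrage).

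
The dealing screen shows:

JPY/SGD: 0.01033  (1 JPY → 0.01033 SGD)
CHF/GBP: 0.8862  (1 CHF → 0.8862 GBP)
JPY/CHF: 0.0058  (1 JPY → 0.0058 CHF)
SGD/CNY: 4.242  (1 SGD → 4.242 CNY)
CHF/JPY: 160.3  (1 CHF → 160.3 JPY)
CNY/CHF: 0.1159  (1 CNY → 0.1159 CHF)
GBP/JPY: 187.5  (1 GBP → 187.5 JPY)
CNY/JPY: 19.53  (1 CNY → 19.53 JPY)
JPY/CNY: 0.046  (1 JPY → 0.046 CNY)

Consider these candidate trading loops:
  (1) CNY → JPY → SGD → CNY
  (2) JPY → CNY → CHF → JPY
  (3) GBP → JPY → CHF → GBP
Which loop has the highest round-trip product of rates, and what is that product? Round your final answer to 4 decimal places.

0.9637

(1) 19.53 × 0.01033 × 4.242 = 0.85580
(2) 0.046 × 0.1159 × 160.3 = 0.85462
(3) 187.5 × 0.0058 × 0.8862 = 0.96374
Highest is cycle (3) at 0.9637 (≤1, no arbitrage).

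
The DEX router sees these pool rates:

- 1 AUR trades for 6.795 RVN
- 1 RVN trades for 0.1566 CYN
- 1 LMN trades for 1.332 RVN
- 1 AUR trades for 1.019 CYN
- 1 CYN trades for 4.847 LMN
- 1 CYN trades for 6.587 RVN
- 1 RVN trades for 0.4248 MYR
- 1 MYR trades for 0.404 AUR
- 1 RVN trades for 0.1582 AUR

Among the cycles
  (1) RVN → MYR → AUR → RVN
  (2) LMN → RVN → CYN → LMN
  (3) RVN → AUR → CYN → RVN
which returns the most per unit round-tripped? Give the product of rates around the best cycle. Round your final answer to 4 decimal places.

1.1662

(1) 0.4248 × 0.404 × 6.795 = 1.16615
(2) 1.332 × 0.1566 × 4.847 = 1.01104
(3) 0.1582 × 1.019 × 6.587 = 1.06186
Highest is cycle (1) at 1.1662 (>1, arbitrage).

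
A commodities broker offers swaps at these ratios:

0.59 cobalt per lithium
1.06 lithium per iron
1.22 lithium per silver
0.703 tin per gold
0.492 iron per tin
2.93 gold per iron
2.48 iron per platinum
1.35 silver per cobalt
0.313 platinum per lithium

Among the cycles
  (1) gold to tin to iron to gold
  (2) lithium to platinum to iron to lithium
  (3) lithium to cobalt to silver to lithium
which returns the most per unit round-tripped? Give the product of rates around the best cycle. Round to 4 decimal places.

1.0134

(1) 0.703 × 0.492 × 2.93 = 1.01342
(2) 0.313 × 2.48 × 1.06 = 0.82281
(3) 0.59 × 1.35 × 1.22 = 0.97173
Highest is cycle (1) at 1.0134 (>1, arbitrage).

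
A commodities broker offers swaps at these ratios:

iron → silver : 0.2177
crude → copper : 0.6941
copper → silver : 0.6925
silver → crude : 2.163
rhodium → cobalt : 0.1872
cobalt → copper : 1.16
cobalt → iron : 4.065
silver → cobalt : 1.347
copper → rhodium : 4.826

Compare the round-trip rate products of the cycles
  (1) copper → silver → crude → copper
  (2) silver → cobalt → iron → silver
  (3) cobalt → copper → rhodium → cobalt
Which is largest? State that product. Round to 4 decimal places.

(1) 0.6925 × 2.163 × 0.6941 = 1.03968
(2) 1.347 × 4.065 × 0.2177 = 1.19203
(3) 1.16 × 4.826 × 0.1872 = 1.04798
Highest is cycle (2) at 1.1920 (>1, arbitrage).

1.1920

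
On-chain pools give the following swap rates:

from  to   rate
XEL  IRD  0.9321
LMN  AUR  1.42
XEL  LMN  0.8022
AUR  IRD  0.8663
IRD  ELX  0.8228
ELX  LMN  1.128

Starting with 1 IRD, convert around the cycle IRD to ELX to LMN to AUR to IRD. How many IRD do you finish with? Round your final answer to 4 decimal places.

1 IRD × 0.8228 = 0.8228 ELX
0.8228 ELX × 1.128 = 0.9281184 LMN
0.9281184 LMN × 1.42 = 1.317928128 AUR
1.317928128 AUR × 0.8663 = 1.1417211372864 IRD

1.1417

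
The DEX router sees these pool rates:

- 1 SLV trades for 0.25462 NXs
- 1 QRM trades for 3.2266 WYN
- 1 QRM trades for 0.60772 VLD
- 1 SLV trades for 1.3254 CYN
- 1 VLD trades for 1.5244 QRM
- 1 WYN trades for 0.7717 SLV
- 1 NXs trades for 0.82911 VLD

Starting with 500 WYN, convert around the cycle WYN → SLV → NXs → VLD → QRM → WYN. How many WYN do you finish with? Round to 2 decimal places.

400.65

500 WYN × 0.7717 = 385.85 SLV
385.85 SLV × 0.25462 = 98.245127 NXs
98.245127 NXs × 0.82911 = 81.45601724697 VLD
81.45601724697 VLD × 1.5244 = 124.171552691281068 QRM
124.171552691281068 QRM × 3.2266 = 400.6519319136874940088 WYN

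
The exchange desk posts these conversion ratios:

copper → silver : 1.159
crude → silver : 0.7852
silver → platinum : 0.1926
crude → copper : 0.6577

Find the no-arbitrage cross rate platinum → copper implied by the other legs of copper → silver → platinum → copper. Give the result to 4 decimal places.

4.4798

Known legs of the cycle: 1.159 × 0.1926 = 0.2232234
For no arbitrage the full-cycle product must be 1, so the missing rate is 1 / 0.2232234 ≈ 4.479817.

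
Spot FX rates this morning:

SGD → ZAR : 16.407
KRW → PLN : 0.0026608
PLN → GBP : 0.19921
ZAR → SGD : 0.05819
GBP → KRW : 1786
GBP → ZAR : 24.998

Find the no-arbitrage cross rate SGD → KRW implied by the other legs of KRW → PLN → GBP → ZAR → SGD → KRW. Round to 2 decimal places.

1296.95

Known legs of the cycle: 0.0026608 × 0.19921 × 24.998 × 0.05819 = 0.00077104014080168416
For no arbitrage the full-cycle product must be 1, so the missing rate is 1 / 0.00077104014080168416 ≈ 1296.9493.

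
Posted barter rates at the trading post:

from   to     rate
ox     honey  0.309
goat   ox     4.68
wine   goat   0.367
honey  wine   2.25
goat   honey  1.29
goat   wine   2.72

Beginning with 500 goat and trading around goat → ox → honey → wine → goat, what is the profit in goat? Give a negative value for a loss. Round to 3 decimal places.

97.067

500 goat × 4.68 = 2340 ox
2340 ox × 0.309 = 723.06 honey
723.06 honey × 2.25 = 1626.885 wine
1626.885 wine × 0.367 = 597.066795 goat
Net change: 597.066795 − 500 = 97.066795 goat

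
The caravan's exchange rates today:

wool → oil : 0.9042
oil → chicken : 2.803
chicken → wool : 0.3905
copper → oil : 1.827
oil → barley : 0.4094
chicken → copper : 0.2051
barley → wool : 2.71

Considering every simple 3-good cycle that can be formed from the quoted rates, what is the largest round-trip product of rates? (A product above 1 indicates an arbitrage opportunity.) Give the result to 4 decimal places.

1.0503

oil→chicken→copper→oil: 2.803 × 0.2051 × 1.827 = 1.05033
oil→barley→wool→oil: 0.4094 × 2.71 × 0.9042 = 1.00319
oil→chicken→wool→oil: 2.803 × 0.3905 × 0.9042 = 0.98971
Maximum is oil→chicken→copper→oil at 1.0503; arbitrage exists.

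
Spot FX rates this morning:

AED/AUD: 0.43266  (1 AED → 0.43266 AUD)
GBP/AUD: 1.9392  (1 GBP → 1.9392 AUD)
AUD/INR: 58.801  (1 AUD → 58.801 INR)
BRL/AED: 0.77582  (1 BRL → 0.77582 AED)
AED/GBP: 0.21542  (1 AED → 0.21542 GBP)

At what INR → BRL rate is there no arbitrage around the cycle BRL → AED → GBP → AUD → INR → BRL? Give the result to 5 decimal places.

0.05247

Known legs of the cycle: 0.77582 × 0.21542 × 1.9392 × 58.801 = 19.05699004808264448
For no arbitrage the full-cycle product must be 1, so the missing rate is 1 / 19.05699004808264448 ≈ 0.0524742.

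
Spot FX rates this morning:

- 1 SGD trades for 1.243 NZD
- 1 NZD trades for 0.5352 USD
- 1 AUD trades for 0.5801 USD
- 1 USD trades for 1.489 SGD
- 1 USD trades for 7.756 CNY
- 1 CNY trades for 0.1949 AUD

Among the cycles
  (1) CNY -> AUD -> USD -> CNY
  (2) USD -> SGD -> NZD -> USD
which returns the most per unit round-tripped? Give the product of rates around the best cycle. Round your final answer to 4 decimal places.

0.9906

(1) 0.1949 × 0.5801 × 7.756 = 0.87690
(2) 1.489 × 1.243 × 0.5352 = 0.99056
Highest is cycle (2) at 0.9906 (≤1, no arbitrage).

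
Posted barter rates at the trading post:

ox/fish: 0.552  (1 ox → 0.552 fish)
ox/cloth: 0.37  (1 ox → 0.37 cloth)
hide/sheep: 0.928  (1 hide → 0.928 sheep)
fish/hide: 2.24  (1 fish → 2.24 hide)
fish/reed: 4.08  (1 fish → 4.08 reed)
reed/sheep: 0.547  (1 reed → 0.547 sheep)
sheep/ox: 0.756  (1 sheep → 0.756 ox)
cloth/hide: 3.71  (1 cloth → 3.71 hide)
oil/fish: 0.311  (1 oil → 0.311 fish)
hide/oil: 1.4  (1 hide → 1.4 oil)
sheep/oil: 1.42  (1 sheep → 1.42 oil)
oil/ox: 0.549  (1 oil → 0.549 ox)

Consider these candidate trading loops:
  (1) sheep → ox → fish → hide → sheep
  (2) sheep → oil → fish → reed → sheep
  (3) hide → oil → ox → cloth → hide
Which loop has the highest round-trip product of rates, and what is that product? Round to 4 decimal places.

1.0551

(1) 0.756 × 0.552 × 2.24 × 0.928 = 0.86747
(2) 1.42 × 0.311 × 4.08 × 0.547 = 0.98559
(3) 1.4 × 0.549 × 0.37 × 3.71 = 1.05506
Highest is cycle (3) at 1.0551 (>1, arbitrage).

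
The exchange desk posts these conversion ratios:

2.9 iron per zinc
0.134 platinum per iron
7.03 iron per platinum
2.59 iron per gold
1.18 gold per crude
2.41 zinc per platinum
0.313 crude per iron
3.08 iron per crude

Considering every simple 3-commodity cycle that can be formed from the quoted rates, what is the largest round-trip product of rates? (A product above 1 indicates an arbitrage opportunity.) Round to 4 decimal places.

0.9566

iron→crude→gold→iron: 0.313 × 1.18 × 2.59 = 0.95659
platinum→zinc→iron→platinum: 2.41 × 2.9 × 0.134 = 0.93653
Maximum is iron→crude→gold→iron at 0.9566; no arbitrage — every cycle loses value.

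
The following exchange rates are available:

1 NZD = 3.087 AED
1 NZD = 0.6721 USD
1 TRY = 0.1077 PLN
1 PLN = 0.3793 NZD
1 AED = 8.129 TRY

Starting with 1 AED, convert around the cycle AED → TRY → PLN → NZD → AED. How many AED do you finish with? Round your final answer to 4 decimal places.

1 AED × 8.129 = 8.129 TRY
8.129 TRY × 0.1077 = 0.8754933 PLN
0.8754933 PLN × 0.3793 = 0.33207460869 NZD
0.33207460869 NZD × 3.087 = 1.02511431702603 AED

1.0251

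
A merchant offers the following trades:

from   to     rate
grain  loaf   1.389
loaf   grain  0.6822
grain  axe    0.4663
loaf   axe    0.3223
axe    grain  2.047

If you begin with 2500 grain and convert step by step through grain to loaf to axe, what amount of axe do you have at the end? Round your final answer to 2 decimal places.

2500 grain × 1.389 = 3472.5 loaf
3472.5 loaf × 0.3223 = 1119.18675 axe

1119.19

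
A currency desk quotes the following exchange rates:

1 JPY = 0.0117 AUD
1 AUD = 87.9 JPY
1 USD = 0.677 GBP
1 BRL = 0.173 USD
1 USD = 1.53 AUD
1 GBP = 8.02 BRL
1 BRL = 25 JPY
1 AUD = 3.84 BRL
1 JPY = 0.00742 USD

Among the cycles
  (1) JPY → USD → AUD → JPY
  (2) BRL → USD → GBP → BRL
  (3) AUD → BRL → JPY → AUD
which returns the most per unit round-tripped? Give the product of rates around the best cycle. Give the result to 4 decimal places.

(1) 0.00742 × 1.53 × 87.9 = 0.99789
(2) 0.173 × 0.677 × 8.02 = 0.93931
(3) 3.84 × 25 × 0.0117 = 1.12320
Highest is cycle (3) at 1.1232 (>1, arbitrage).

1.1232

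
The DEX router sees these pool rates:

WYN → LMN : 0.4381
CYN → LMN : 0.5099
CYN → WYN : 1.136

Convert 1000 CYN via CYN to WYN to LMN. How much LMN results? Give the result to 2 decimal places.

497.68

1000 CYN × 1.136 = 1136 WYN
1136 WYN × 0.4381 = 497.6816 LMN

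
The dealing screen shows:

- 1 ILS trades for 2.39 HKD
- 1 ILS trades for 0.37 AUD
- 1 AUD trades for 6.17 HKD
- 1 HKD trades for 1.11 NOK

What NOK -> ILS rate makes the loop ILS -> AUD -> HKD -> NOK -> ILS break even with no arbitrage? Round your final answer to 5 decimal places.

0.39463

Known legs of the cycle: 0.37 × 6.17 × 1.11 = 2.534019
For no arbitrage the full-cycle product must be 1, so the missing rate is 1 / 2.534019 ≈ 0.3946300.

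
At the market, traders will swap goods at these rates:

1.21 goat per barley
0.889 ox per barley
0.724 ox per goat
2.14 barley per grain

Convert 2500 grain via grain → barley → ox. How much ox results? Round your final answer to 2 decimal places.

4756.15

2500 grain × 2.14 = 5350 barley
5350 barley × 0.889 = 4756.15 ox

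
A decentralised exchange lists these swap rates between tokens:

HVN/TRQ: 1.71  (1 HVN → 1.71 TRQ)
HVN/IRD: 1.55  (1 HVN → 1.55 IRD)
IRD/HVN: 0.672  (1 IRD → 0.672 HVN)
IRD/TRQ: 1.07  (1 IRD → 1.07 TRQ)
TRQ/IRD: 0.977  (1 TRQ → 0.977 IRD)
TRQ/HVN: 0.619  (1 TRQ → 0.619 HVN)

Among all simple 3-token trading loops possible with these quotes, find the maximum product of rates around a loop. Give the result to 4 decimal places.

1.1227

HVN→TRQ→IRD→HVN: 1.71 × 0.977 × 0.672 = 1.12269
HVN→IRD→TRQ→HVN: 1.55 × 1.07 × 0.619 = 1.02661
Maximum is HVN→TRQ→IRD→HVN at 1.1227; arbitrage exists.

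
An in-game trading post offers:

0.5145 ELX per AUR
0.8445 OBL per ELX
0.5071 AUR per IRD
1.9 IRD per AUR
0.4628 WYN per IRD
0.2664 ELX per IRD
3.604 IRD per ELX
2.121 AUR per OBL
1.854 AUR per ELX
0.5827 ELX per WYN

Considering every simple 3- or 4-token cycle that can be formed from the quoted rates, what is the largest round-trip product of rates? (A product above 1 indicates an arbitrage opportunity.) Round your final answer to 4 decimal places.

IRD→WYN→ELX→IRD: 0.4628 × 0.5827 × 3.604 = 0.97190
IRD→WYN→ELX→AUR→IRD: 0.4628 × 0.5827 × 1.854 × 1.9 = 0.94995
IRD→AUR→ELX→IRD: 0.5071 × 0.5145 × 3.604 = 0.94029
IRD→ELX→AUR→IRD: 0.2664 × 1.854 × 1.9 = 0.93842
AUR→ELX→OBL→AUR: 0.5145 × 0.8445 × 2.121 = 0.92156
IRD→ELX→OBL→AUR→IRD: 0.2664 × 0.8445 × 2.121 × 1.9 = 0.90663
Maximum is IRD→WYN→ELX→IRD at 0.9719; no arbitrage — every cycle loses value.

0.9719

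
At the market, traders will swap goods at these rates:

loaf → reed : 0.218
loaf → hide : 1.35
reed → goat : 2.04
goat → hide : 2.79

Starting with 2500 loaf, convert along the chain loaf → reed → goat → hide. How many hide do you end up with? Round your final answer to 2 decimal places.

2500 loaf × 0.218 = 545 reed
545 reed × 2.04 = 1111.8 goat
1111.8 goat × 2.79 = 3101.922 hide

3101.92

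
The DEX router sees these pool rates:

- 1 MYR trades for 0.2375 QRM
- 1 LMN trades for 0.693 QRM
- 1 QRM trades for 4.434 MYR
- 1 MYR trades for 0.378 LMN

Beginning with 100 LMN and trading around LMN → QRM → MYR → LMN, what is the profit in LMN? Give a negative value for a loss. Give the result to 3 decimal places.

100 LMN × 0.693 = 69.3 QRM
69.3 QRM × 4.434 = 307.2762 MYR
307.2762 MYR × 0.378 = 116.1504036 LMN
Net change: 116.1504036 − 100 = 16.1504036 LMN

16.150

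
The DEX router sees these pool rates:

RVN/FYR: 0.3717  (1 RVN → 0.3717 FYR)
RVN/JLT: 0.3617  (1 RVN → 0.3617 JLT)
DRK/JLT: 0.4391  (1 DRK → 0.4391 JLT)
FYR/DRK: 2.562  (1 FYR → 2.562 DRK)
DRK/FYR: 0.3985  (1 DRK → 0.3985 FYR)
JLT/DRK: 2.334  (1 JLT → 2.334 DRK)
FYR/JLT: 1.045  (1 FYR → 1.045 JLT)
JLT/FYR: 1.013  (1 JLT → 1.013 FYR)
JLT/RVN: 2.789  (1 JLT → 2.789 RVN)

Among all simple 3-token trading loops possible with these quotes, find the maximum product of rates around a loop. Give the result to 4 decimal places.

1.1396

JLT→FYR→DRK→JLT: 1.013 × 2.562 × 0.4391 = 1.13960
JLT→RVN→FYR→JLT: 2.789 × 0.3717 × 1.045 = 1.08332
JLT→DRK→FYR→JLT: 2.334 × 0.3985 × 1.045 = 0.97195
Maximum is JLT→FYR→DRK→JLT at 1.1396; arbitrage exists.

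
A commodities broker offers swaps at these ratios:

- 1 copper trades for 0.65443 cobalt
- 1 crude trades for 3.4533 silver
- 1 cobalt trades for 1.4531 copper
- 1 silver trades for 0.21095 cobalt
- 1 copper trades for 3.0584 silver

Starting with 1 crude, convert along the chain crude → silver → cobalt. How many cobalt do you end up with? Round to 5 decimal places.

0.72847

1 crude × 3.4533 = 3.4533 silver
3.4533 silver × 0.21095 = 0.728473635 cobalt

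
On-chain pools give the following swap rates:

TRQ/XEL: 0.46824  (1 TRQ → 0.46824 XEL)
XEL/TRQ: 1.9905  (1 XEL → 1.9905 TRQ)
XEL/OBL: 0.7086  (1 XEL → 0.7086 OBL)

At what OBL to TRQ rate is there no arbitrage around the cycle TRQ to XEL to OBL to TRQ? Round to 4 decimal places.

Known legs of the cycle: 0.46824 × 0.7086 = 0.331794864
For no arbitrage the full-cycle product must be 1, so the missing rate is 1 / 0.331794864 ≈ 3.013910.

3.0139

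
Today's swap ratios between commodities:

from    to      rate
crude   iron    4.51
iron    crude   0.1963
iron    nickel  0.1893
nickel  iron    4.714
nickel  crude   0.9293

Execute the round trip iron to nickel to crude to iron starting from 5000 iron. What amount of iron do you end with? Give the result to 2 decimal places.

3966.92

5000 iron × 0.1893 = 946.5 nickel
946.5 nickel × 0.9293 = 879.58245 crude
879.58245 crude × 4.51 = 3966.9168495 iron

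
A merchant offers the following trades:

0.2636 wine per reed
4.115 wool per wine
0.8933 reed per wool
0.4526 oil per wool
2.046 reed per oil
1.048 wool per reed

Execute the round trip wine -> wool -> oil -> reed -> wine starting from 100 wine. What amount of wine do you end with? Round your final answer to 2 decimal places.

100 wine × 4.115 = 411.5 wool
411.5 wool × 0.4526 = 186.2449 oil
186.2449 oil × 2.046 = 381.0570654 reed
381.0570654 reed × 0.2636 = 100.44664243944 wine

100.45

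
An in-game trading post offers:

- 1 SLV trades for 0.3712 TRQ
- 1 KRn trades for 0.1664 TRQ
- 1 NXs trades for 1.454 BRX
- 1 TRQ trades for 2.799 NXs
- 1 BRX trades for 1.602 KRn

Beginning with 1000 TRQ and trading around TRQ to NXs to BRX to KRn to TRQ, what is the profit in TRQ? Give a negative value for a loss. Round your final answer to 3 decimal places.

1000 TRQ × 2.799 = 2799 NXs
2799 NXs × 1.454 = 4069.746 BRX
4069.746 BRX × 1.602 = 6519.733092 KRn
6519.733092 KRn × 0.1664 = 1084.8835865088 TRQ
Net change: 1084.8835865088 − 1000 = 84.8835865088 TRQ

84.884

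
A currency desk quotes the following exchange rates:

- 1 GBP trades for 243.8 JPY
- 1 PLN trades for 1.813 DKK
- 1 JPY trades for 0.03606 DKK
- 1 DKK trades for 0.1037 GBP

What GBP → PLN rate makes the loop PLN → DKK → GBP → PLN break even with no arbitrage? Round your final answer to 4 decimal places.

Known legs of the cycle: 1.813 × 0.1037 = 0.1880081
For no arbitrage the full-cycle product must be 1, so the missing rate is 1 / 0.1880081 ≈ 5.318920.

5.3189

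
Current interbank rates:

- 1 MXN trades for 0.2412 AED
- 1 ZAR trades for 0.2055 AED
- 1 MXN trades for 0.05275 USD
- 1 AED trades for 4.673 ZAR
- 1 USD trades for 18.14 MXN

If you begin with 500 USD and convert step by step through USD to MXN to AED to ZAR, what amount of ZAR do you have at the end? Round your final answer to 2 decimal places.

500 USD × 18.14 = 9070 MXN
9070 MXN × 0.2412 = 2187.684 AED
2187.684 AED × 4.673 = 10223.047332 ZAR

10223.05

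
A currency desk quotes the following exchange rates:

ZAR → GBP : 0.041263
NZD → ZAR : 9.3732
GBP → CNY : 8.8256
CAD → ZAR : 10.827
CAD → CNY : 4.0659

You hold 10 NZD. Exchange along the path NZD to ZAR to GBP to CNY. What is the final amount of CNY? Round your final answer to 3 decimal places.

10 NZD × 9.3732 = 93.732 ZAR
93.732 ZAR × 0.041263 = 3.867663516 GBP
3.867663516 GBP × 8.8256 = 34.1344511268096 CNY

34.134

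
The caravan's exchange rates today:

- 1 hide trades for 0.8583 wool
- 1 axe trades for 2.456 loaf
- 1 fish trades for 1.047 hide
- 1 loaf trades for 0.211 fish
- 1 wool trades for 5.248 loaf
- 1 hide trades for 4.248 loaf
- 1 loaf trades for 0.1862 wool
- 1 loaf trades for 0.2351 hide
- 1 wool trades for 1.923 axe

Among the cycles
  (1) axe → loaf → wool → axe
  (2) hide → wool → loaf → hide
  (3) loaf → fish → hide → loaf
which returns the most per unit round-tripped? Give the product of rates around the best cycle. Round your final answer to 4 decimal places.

(1) 2.456 × 0.1862 × 1.923 = 0.87940
(2) 0.8583 × 5.248 × 0.2351 = 1.05897
(3) 0.211 × 1.047 × 4.248 = 0.93846
Highest is cycle (2) at 1.0590 (>1, arbitrage).

1.0590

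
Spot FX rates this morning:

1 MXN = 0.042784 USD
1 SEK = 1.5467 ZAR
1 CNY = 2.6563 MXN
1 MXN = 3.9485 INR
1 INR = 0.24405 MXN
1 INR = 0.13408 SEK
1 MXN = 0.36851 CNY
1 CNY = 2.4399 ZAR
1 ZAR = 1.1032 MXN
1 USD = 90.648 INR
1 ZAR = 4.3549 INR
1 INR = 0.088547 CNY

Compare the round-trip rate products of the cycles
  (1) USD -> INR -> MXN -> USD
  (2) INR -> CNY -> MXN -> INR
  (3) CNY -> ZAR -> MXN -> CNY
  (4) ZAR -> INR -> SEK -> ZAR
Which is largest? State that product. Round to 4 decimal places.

(1) 90.648 × 0.24405 × 0.042784 = 0.94650
(2) 0.088547 × 2.6563 × 3.9485 = 0.92872
(3) 2.4399 × 1.1032 × 0.36851 = 0.99192
(4) 4.3549 × 0.13408 × 1.5467 = 0.90313
Highest is cycle (3) at 0.9919 (≤1, no arbitrage).

0.9919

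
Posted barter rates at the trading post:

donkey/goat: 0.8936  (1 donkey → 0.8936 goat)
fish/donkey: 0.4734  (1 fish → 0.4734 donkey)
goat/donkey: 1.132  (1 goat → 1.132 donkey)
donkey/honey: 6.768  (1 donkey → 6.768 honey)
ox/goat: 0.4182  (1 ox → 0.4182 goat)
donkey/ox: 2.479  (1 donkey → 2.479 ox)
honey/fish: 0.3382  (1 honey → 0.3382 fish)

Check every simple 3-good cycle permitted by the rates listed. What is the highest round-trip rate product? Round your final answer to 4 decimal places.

donkey→ox→goat→donkey: 2.479 × 0.4182 × 1.132 = 1.17356
honey→fish→donkey→honey: 0.3382 × 0.4734 × 6.768 = 1.08358
Maximum is donkey→ox→goat→donkey at 1.1736; arbitrage exists.

1.1736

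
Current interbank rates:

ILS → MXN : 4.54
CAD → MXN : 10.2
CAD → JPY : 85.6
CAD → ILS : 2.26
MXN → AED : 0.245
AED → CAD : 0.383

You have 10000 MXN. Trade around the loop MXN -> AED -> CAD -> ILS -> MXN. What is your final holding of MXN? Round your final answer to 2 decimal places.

9627.85

10000 MXN × 0.245 = 2450 AED
2450 AED × 0.383 = 938.35 CAD
938.35 CAD × 2.26 = 2120.671 ILS
2120.671 ILS × 4.54 = 9627.84634 MXN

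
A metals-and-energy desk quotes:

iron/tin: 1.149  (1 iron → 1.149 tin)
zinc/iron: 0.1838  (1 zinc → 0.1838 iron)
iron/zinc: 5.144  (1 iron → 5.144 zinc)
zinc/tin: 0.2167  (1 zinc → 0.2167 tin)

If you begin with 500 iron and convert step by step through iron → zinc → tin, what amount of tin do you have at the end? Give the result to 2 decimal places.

500 iron × 5.144 = 2572 zinc
2572 zinc × 0.2167 = 557.3524 tin

557.35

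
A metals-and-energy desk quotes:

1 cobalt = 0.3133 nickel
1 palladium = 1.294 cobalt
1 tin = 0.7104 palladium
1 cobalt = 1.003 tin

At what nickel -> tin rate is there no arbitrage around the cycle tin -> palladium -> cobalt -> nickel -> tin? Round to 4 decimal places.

3.4722

Known legs of the cycle: 0.7104 × 1.294 × 0.3133 = 0.28800340608
For no arbitrage the full-cycle product must be 1, so the missing rate is 1 / 0.28800340608 ≈ 3.472181.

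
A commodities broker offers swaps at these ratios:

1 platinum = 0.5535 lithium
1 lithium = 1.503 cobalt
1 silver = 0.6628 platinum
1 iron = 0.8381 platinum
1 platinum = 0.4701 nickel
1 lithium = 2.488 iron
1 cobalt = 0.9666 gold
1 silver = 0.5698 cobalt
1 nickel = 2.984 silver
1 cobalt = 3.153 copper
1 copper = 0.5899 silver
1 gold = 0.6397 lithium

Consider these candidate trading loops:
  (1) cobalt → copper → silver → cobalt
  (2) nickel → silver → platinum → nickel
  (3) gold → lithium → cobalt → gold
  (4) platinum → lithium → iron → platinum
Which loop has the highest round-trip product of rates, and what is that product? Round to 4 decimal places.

1.1542

(1) 3.153 × 0.5899 × 0.5698 = 1.05980
(2) 2.984 × 0.6628 × 0.4701 = 0.92976
(3) 0.6397 × 1.503 × 0.9666 = 0.92936
(4) 0.5535 × 2.488 × 0.8381 = 1.15415
Highest is cycle (4) at 1.1542 (>1, arbitrage).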